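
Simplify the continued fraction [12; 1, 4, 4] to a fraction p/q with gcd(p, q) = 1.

269/21

Starting at the tail and folding back:
Start with 4.
4 + 1/(4/1) = 4 + 1/4 = 17/4
1 + 1/(17/4) = 1 + 4/17 = 21/17
12 + 1/(21/17) = 12 + 17/21 = 269/21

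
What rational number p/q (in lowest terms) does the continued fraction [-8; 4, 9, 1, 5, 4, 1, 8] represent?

Start with 8.
1 + 1/(8/1) = 1 + 1/8 = 9/8
4 + 1/(9/8) = 4 + 8/9 = 44/9
5 + 1/(44/9) = 5 + 9/44 = 229/44
1 + 1/(229/44) = 1 + 44/229 = 273/229
9 + 1/(273/229) = 9 + 229/273 = 2686/273
4 + 1/(2686/273) = 4 + 273/2686 = 11017/2686
-8 + 1/(11017/2686) = -8 + 2686/11017 = -85450/11017

-85450/11017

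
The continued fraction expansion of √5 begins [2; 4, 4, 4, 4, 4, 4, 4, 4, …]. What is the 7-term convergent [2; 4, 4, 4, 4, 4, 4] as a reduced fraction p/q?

Start with 4.
4 + 1/(4/1) = 4 + 1/4 = 17/4
4 + 1/(17/4) = 4 + 4/17 = 72/17
4 + 1/(72/17) = 4 + 17/72 = 305/72
4 + 1/(305/72) = 4 + 72/305 = 1292/305
4 + 1/(1292/305) = 4 + 305/1292 = 5473/1292
2 + 1/(5473/1292) = 2 + 1292/5473 = 12238/5473

12238/5473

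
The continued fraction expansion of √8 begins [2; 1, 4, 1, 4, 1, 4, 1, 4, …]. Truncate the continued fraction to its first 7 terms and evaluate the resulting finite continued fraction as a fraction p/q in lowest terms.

478/169

Start with 4.
1 + 1/(4/1) = 1 + 1/4 = 5/4
4 + 1/(5/4) = 4 + 4/5 = 24/5
1 + 1/(24/5) = 1 + 5/24 = 29/24
4 + 1/(29/24) = 4 + 24/29 = 140/29
1 + 1/(140/29) = 1 + 29/140 = 169/140
2 + 1/(169/140) = 2 + 140/169 = 478/169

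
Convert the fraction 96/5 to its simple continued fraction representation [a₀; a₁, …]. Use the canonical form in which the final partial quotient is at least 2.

Run the Euclidean algorithm, recording each quotient:
⌊96/5⌋ = 19, remainder 1
⌊5/1⌋ = 5, remainder 0

[19; 5]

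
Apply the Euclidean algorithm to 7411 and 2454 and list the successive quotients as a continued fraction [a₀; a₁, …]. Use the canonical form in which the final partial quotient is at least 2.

[3; 50, 12, 4]

Apply division with remainder until the remainder is 0:
7411 ÷ 2454 → quotient 3, remainder 49
2454 ÷ 49 → quotient 50, remainder 4
49 ÷ 4 → quotient 12, remainder 1
4 ÷ 1 → quotient 4, remainder 0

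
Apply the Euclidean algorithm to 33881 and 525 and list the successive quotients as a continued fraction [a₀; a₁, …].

[64; 1, 1, 6, 1, 1, 2, 7]

⌊33881/525⌋ = 64, remainder 281
⌊525/281⌋ = 1, remainder 244
⌊281/244⌋ = 1, remainder 37
⌊244/37⌋ = 6, remainder 22
⌊37/22⌋ = 1, remainder 15
⌊22/15⌋ = 1, remainder 7
⌊15/7⌋ = 2, remainder 1
⌊7/1⌋ = 7, remainder 0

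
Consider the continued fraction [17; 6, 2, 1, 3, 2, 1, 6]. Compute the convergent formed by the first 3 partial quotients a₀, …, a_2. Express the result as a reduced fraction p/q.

223/13

Start with 2.
6 + 1/(2/1) = 6 + 1/2 = 13/2
17 + 1/(13/2) = 17 + 2/13 = 223/13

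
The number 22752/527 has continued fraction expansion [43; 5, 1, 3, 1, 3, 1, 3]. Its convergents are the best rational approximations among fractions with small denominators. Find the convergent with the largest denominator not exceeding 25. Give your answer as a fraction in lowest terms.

993/23

List convergents until the denominator exceeds the bound:
a_0 = 43: 43/1  (≤ bound)
a_1 = 5: 216/5  (≤ bound)
a_2 = 1: 259/6  (≤ bound)
a_3 = 3: 993/23  (≤ bound)
a_4 = 1: 1252/29  (> 25, stop)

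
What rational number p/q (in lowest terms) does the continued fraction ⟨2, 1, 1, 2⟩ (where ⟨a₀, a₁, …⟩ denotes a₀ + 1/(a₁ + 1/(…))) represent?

13/5

Start with 2.
1 + 1/(2/1) = 1 + 1/2 = 3/2
1 + 1/(3/2) = 1 + 2/3 = 5/3
2 + 1/(5/3) = 2 + 3/5 = 13/5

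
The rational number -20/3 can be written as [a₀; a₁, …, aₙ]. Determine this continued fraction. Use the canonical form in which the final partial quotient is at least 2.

[-7; 3]

-20 ÷ 3 → quotient -7, remainder 1
3 ÷ 1 → quotient 3, remainder 0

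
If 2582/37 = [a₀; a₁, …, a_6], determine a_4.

1

Repeatedly divide and take the remainder:
2582 ÷ 37 → quotient 69, remainder 29
37 ÷ 29 → quotient 1, remainder 8
29 ÷ 8 → quotient 3, remainder 5
8 ÷ 5 → quotient 1, remainder 3
5 ÷ 3 → quotient 1, remainder 2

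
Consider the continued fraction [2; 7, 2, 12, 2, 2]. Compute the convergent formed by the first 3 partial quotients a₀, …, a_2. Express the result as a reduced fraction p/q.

Build up convergents one term at a time:
a_0 = 2: 2/1
a_1 = 7: 15/7
a_2 = 2: 32/15

32/15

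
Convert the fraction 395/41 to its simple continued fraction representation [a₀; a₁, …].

[9; 1, 1, 1, 2, 1, 3]

Apply division with remainder until the remainder is 0:
395 ÷ 41 → quotient 9, remainder 26
41 ÷ 26 → quotient 1, remainder 15
26 ÷ 15 → quotient 1, remainder 11
15 ÷ 11 → quotient 1, remainder 4
11 ÷ 4 → quotient 2, remainder 3
4 ÷ 3 → quotient 1, remainder 1
3 ÷ 1 → quotient 3, remainder 0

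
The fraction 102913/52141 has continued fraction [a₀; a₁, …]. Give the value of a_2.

102913 = 1·52141 + 50772, so a_0 = 1
52141 = 1·50772 + 1369, so a_1 = 1
50772 = 37·1369 + 119, so a_2 = 37

37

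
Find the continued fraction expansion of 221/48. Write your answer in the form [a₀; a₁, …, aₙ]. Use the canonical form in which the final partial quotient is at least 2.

221 = 4·48 + 29, so a_0 = 4
48 = 1·29 + 19, so a_1 = 1
29 = 1·19 + 10, so a_2 = 1
19 = 1·10 + 9, so a_3 = 1
10 = 1·9 + 1, so a_4 = 1
9 = 9·1 + 0, so a_5 = 9

[4; 1, 1, 1, 1, 9]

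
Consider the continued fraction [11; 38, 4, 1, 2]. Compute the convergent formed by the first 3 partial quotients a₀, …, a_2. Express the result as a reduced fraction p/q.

Starting at the tail and folding back:
Start with 4.
38 + 1/(4/1) = 38 + 1/4 = 153/4
11 + 1/(153/4) = 11 + 4/153 = 1687/153

1687/153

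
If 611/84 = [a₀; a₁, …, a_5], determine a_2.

1

⌊611/84⌋ = 7, remainder 23
⌊84/23⌋ = 3, remainder 15
⌊23/15⌋ = 1, remainder 8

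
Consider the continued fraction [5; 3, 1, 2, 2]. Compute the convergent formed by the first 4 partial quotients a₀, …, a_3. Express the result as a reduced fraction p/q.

Compute successive convergents:
a_0 = 5: 5/1
a_1 = 3: 16/3
a_2 = 1: 21/4
a_3 = 2: 58/11

58/11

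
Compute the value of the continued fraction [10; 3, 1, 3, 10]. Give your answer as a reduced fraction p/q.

Work from the innermost term outward:
Start with 10.
3 + 1/(10/1) = 3 + 1/10 = 31/10
1 + 1/(31/10) = 1 + 10/31 = 41/31
3 + 1/(41/31) = 3 + 31/41 = 154/41
10 + 1/(154/41) = 10 + 41/154 = 1581/154

1581/154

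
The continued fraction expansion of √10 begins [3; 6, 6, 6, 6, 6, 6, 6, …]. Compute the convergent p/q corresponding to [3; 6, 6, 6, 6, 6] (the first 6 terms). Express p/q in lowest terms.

27379/8658

a_0 = 3: 3/1
a_1 = 6: 19/6
a_2 = 6: 117/37
a_3 = 6: 721/228
a_4 = 6: 4443/1405
a_5 = 6: 27379/8658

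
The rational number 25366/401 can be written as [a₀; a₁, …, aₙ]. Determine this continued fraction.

Run the Euclidean algorithm, recording each quotient:
⌊25366/401⌋ = 63, remainder 103
⌊401/103⌋ = 3, remainder 92
⌊103/92⌋ = 1, remainder 11
⌊92/11⌋ = 8, remainder 4
⌊11/4⌋ = 2, remainder 3
⌊4/3⌋ = 1, remainder 1
⌊3/1⌋ = 3, remainder 0

[63; 3, 1, 8, 2, 1, 3]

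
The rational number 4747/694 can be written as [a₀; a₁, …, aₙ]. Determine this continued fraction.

4747 = 6·694 + 583, so a_0 = 6
694 = 1·583 + 111, so a_1 = 1
583 = 5·111 + 28, so a_2 = 5
111 = 3·28 + 27, so a_3 = 3
28 = 1·27 + 1, so a_4 = 1
27 = 27·1 + 0, so a_5 = 27

[6; 1, 5, 3, 1, 27]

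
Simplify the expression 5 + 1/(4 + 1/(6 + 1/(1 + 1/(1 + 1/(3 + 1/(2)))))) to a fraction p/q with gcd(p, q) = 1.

Start with 2.
3 + 1/(2/1) = 3 + 1/2 = 7/2
1 + 1/(7/2) = 1 + 2/7 = 9/7
1 + 1/(9/7) = 1 + 7/9 = 16/9
6 + 1/(16/9) = 6 + 9/16 = 105/16
4 + 1/(105/16) = 4 + 16/105 = 436/105
5 + 1/(436/105) = 5 + 105/436 = 2285/436

2285/436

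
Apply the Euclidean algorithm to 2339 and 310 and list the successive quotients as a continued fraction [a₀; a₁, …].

2339 ÷ 310 → quotient 7, remainder 169
310 ÷ 169 → quotient 1, remainder 141
169 ÷ 141 → quotient 1, remainder 28
141 ÷ 28 → quotient 5, remainder 1
28 ÷ 1 → quotient 28, remainder 0

[7; 1, 1, 5, 28]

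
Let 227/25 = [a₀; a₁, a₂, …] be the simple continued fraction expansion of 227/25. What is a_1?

12

⌊227/25⌋ = 9, remainder 2
⌊25/2⌋ = 12, remainder 1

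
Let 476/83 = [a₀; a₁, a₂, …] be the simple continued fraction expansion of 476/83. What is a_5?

Repeatedly divide and take the remainder:
476 ÷ 83 → quotient 5, remainder 61
83 ÷ 61 → quotient 1, remainder 22
61 ÷ 22 → quotient 2, remainder 17
22 ÷ 17 → quotient 1, remainder 5
17 ÷ 5 → quotient 3, remainder 2
5 ÷ 2 → quotient 2, remainder 1

2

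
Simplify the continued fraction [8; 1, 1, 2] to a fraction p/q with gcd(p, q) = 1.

Start with 2.
1 + 1/(2/1) = 1 + 1/2 = 3/2
1 + 1/(3/2) = 1 + 2/3 = 5/3
8 + 1/(5/3) = 8 + 3/5 = 43/5

43/5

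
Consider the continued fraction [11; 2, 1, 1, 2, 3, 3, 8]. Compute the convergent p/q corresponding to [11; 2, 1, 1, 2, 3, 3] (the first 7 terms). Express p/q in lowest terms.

a_0 = 11: 11/1
a_1 = 2: 23/2
a_2 = 1: 34/3
a_3 = 1: 57/5
a_4 = 2: 148/13
a_5 = 3: 501/44
a_6 = 3: 1651/145

1651/145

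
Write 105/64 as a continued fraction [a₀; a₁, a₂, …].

[1; 1, 1, 1, 3, 1, 1, 2]

⌊105/64⌋ = 1, remainder 41
⌊64/41⌋ = 1, remainder 23
⌊41/23⌋ = 1, remainder 18
⌊23/18⌋ = 1, remainder 5
⌊18/5⌋ = 3, remainder 3
⌊5/3⌋ = 1, remainder 2
⌊3/2⌋ = 1, remainder 1
⌊2/1⌋ = 2, remainder 0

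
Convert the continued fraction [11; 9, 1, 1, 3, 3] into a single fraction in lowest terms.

Start with 3.
3 + 1/(3/1) = 3 + 1/3 = 10/3
1 + 1/(10/3) = 1 + 3/10 = 13/10
1 + 1/(13/10) = 1 + 10/13 = 23/13
9 + 1/(23/13) = 9 + 13/23 = 220/23
11 + 1/(220/23) = 11 + 23/220 = 2443/220

2443/220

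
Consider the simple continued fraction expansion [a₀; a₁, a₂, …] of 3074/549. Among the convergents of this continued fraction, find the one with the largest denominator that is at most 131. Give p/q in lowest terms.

28/5

List convergents until the denominator exceeds the bound:
a_0 = 5: 5/1  (≤ bound)
a_1 = 1: 6/1  (≤ bound)
a_2 = 1: 11/2  (≤ bound)
a_3 = 2: 28/5  (≤ bound)
a_4 = 54: 1523/272  (> 131, stop)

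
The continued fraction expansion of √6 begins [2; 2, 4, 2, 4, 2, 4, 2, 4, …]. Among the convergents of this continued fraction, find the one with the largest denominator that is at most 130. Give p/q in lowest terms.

List convergents until the denominator exceeds the bound:
a_0 = 2: 2/1  (≤ bound)
a_1 = 2: 5/2  (≤ bound)
a_2 = 4: 22/9  (≤ bound)
a_3 = 2: 49/20  (≤ bound)
a_4 = 4: 218/89  (≤ bound)
a_5 = 2: 485/198  (> 130, stop)

218/89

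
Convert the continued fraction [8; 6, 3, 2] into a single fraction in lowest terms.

Build up convergents one term at a time:
a_0 = 8: 8/1
a_1 = 6: 49/6
a_2 = 3: 155/19
a_3 = 2: 359/44

359/44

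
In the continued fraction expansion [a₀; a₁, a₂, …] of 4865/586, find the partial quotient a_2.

Repeatedly divide and take the remainder:
4865 = 8·586 + 177, so a_0 = 8
586 = 3·177 + 55, so a_1 = 3
177 = 3·55 + 12, so a_2 = 3

3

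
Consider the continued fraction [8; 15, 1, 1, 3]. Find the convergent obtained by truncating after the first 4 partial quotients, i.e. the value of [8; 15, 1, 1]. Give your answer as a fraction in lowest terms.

Start with 1.
1 + 1/(1/1) = 1 + 1/1 = 2/1
15 + 1/(2/1) = 15 + 1/2 = 31/2
8 + 1/(31/2) = 8 + 2/31 = 250/31

250/31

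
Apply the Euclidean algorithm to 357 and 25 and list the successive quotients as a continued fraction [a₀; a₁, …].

Repeatedly divide and take the remainder:
357 = 14·25 + 7, so a_0 = 14
25 = 3·7 + 4, so a_1 = 3
7 = 1·4 + 3, so a_2 = 1
4 = 1·3 + 1, so a_3 = 1
3 = 3·1 + 0, so a_4 = 3

[14; 3, 1, 1, 3]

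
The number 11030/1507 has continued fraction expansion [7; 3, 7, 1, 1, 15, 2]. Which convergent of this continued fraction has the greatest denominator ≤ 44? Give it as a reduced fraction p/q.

183/25

a_0 = 7: 7/1  (≤ bound)
a_1 = 3: 22/3  (≤ bound)
a_2 = 7: 161/22  (≤ bound)
a_3 = 1: 183/25  (≤ bound)
a_4 = 1: 344/47  (> 44, stop)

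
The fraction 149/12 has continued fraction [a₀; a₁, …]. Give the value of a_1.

2

⌊149/12⌋ = 12, remainder 5
⌊12/5⌋ = 2, remainder 2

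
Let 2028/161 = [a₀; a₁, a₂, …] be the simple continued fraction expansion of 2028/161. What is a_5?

⌊2028/161⌋ = 12, remainder 96
⌊161/96⌋ = 1, remainder 65
⌊96/65⌋ = 1, remainder 31
⌊65/31⌋ = 2, remainder 3
⌊31/3⌋ = 10, remainder 1
⌊3/1⌋ = 3, remainder 0

3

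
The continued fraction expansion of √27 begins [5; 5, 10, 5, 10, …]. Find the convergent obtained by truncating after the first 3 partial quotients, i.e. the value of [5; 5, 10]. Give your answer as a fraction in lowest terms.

265/51

Compute successive convergents:
a_0 = 5: 5/1
a_1 = 5: 26/5
a_2 = 10: 265/51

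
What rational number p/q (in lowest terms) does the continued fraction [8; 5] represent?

41/5

Start with 5.
8 + 1/(5/1) = 8 + 1/5 = 41/5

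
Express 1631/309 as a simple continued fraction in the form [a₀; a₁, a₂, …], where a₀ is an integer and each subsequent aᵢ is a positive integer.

[5; 3, 1, 1, 2, 5, 3]

1631 ÷ 309 → quotient 5, remainder 86
309 ÷ 86 → quotient 3, remainder 51
86 ÷ 51 → quotient 1, remainder 35
51 ÷ 35 → quotient 1, remainder 16
35 ÷ 16 → quotient 2, remainder 3
16 ÷ 3 → quotient 5, remainder 1
3 ÷ 1 → quotient 3, remainder 0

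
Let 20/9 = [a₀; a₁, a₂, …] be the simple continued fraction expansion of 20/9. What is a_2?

20 = 2·9 + 2, so a_0 = 2
9 = 4·2 + 1, so a_1 = 4
2 = 2·1 + 0, so a_2 = 2

2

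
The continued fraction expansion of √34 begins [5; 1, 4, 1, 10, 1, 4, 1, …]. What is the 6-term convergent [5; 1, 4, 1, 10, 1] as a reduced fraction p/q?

a_0 = 5: 5/1
a_1 = 1: 6/1
a_2 = 4: 29/5
a_3 = 1: 35/6
a_4 = 10: 379/65
a_5 = 1: 414/71

414/71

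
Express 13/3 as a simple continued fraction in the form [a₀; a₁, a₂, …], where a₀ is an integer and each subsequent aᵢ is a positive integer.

[4; 3]

13 ÷ 3 → quotient 4, remainder 1
3 ÷ 1 → quotient 3, remainder 0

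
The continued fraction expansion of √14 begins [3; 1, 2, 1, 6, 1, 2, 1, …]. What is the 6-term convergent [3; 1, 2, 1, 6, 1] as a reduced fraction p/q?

116/31

Build up convergents one term at a time:
a_0 = 3: 3/1
a_1 = 1: 4/1
a_2 = 2: 11/3
a_3 = 1: 15/4
a_4 = 6: 101/27
a_5 = 1: 116/31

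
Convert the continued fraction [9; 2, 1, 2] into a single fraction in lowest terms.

75/8

Collapse the nested fraction from the inside out:
Start with 2.
1 + 1/(2/1) = 1 + 1/2 = 3/2
2 + 1/(3/2) = 2 + 2/3 = 8/3
9 + 1/(8/3) = 9 + 3/8 = 75/8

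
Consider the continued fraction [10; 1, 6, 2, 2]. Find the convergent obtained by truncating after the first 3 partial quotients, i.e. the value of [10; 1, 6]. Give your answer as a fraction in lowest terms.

76/7

a_0 = 10: 10/1
a_1 = 1: 11/1
a_2 = 6: 76/7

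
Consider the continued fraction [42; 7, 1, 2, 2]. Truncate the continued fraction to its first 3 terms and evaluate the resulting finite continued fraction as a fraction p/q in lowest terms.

Compute successive convergents:
a_0 = 42: 42/1
a_1 = 7: 295/7
a_2 = 1: 337/8

337/8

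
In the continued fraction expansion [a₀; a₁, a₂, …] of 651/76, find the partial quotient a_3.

3

⌊651/76⌋ = 8, remainder 43
⌊76/43⌋ = 1, remainder 33
⌊43/33⌋ = 1, remainder 10
⌊33/10⌋ = 3, remainder 3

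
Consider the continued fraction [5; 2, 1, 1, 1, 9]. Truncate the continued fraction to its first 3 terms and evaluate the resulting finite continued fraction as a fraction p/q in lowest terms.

16/3

Build up convergents one term at a time:
a_0 = 5: 5/1
a_1 = 2: 11/2
a_2 = 1: 16/3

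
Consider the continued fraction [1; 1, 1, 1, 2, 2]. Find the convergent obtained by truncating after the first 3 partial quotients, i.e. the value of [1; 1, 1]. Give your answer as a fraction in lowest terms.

3/2

Start with 1.
1 + 1/(1/1) = 1 + 1/1 = 2/1
1 + 1/(2/1) = 1 + 1/2 = 3/2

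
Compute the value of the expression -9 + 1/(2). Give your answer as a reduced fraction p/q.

-17/2

Work from the innermost term outward:
Start with 2.
-9 + 1/(2/1) = -9 + 1/2 = -17/2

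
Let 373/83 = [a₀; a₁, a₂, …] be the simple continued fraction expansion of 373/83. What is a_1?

Run the Euclidean algorithm, recording each quotient:
373 = 4·83 + 41, so a_0 = 4
83 = 2·41 + 1, so a_1 = 2

2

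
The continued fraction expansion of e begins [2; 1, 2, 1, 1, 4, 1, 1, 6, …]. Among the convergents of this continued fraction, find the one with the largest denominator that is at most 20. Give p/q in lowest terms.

19/7

List convergents until the denominator exceeds the bound:
a_0 = 2: 2/1  (≤ bound)
a_1 = 1: 3/1  (≤ bound)
a_2 = 2: 8/3  (≤ bound)
a_3 = 1: 11/4  (≤ bound)
a_4 = 1: 19/7  (≤ bound)
a_5 = 4: 87/32  (> 20, stop)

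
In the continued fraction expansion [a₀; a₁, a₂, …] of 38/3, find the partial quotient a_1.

1

38 ÷ 3 → quotient 12, remainder 2
3 ÷ 2 → quotient 1, remainder 1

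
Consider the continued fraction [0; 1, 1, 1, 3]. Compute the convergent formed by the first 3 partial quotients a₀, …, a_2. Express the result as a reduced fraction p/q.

a_0 = 0: 0/1
a_1 = 1: 1/1
a_2 = 1: 1/2

1/2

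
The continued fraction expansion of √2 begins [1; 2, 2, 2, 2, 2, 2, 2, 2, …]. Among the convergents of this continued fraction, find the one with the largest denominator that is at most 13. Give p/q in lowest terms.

17/12

List convergents until the denominator exceeds the bound:
a_0 = 1: 1/1  (≤ bound)
a_1 = 2: 3/2  (≤ bound)
a_2 = 2: 7/5  (≤ bound)
a_3 = 2: 17/12  (≤ bound)
a_4 = 2: 41/29  (> 13, stop)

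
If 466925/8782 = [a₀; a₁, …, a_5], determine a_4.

13

466925 = 53·8782 + 1479, so a_0 = 53
8782 = 5·1479 + 1387, so a_1 = 5
1479 = 1·1387 + 92, so a_2 = 1
1387 = 15·92 + 7, so a_3 = 15
92 = 13·7 + 1, so a_4 = 13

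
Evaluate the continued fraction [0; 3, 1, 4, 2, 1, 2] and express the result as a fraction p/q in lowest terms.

a_0 = 0: 0/1
a_1 = 3: 1/3
a_2 = 1: 1/4
a_3 = 4: 5/19
a_4 = 2: 11/42
a_5 = 1: 16/61
a_6 = 2: 43/164

43/164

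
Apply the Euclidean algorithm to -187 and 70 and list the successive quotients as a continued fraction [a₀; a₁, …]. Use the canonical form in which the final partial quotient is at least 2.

[-3; 3, 23]

-187 = -3·70 + 23, so a_0 = -3
70 = 3·23 + 1, so a_1 = 3
23 = 23·1 + 0, so a_2 = 23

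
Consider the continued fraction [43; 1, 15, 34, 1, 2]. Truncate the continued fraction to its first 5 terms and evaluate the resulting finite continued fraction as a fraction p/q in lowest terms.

24649/561

a_0 = 43: 43/1
a_1 = 1: 44/1
a_2 = 15: 703/16
a_3 = 34: 23946/545
a_4 = 1: 24649/561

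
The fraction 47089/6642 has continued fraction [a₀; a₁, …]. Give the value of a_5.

Run the Euclidean algorithm, recording each quotient:
⌊47089/6642⌋ = 7, remainder 595
⌊6642/595⌋ = 11, remainder 97
⌊595/97⌋ = 6, remainder 13
⌊97/13⌋ = 7, remainder 6
⌊13/6⌋ = 2, remainder 1
⌊6/1⌋ = 6, remainder 0

6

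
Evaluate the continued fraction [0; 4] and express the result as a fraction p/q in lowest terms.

Start with 4.
0 + 1/(4/1) = 0 + 1/4 = 1/4

1/4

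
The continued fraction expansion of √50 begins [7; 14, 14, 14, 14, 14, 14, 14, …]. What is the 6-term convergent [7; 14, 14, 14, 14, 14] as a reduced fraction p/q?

3880899/548842

Use the convergent recurrence hₖ = aₖ·hₖ₋₁ + hₖ₋₂ (and likewise for the denominators kₖ):
a_0 = 7: 7/1
a_1 = 14: 99/14
a_2 = 14: 1393/197
a_3 = 14: 19601/2772
a_4 = 14: 275807/39005
a_5 = 14: 3880899/548842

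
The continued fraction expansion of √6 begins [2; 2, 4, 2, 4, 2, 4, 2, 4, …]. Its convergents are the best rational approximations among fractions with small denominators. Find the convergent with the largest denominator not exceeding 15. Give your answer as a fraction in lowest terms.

a_0 = 2: 2/1  (≤ bound)
a_1 = 2: 5/2  (≤ bound)
a_2 = 4: 22/9  (≤ bound)
a_3 = 2: 49/20  (> 15, stop)

22/9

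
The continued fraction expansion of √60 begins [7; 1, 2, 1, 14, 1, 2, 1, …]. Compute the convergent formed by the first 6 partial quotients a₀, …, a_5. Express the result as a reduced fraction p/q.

488/63

Compute successive convergents:
a_0 = 7: 7/1
a_1 = 1: 8/1
a_2 = 2: 23/3
a_3 = 1: 31/4
a_4 = 14: 457/59
a_5 = 1: 488/63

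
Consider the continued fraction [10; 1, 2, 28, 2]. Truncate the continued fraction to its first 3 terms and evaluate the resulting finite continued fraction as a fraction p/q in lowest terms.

32/3

Start with 2.
1 + 1/(2/1) = 1 + 1/2 = 3/2
10 + 1/(3/2) = 10 + 2/3 = 32/3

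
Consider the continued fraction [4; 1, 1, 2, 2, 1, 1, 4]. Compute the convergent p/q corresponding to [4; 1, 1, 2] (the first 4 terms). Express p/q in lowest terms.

23/5

Work from the innermost term outward:
Start with 2.
1 + 1/(2/1) = 1 + 1/2 = 3/2
1 + 1/(3/2) = 1 + 2/3 = 5/3
4 + 1/(5/3) = 4 + 3/5 = 23/5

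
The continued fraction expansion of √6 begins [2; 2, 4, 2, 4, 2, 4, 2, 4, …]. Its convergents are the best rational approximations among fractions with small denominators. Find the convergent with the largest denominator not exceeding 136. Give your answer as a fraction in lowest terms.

a_0 = 2: 2/1  (≤ bound)
a_1 = 2: 5/2  (≤ bound)
a_2 = 4: 22/9  (≤ bound)
a_3 = 2: 49/20  (≤ bound)
a_4 = 4: 218/89  (≤ bound)
a_5 = 2: 485/198  (> 136, stop)

218/89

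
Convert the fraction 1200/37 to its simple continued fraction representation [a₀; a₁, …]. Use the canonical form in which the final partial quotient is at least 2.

[32; 2, 3, 5]

Apply division with remainder until the remainder is 0:
⌊1200/37⌋ = 32, remainder 16
⌊37/16⌋ = 2, remainder 5
⌊16/5⌋ = 3, remainder 1
⌊5/1⌋ = 5, remainder 0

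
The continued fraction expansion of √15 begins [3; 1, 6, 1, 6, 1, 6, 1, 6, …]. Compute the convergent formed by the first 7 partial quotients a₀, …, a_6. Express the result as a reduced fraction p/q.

a_0 = 3: 3/1
a_1 = 1: 4/1
a_2 = 6: 27/7
a_3 = 1: 31/8
a_4 = 6: 213/55
a_5 = 1: 244/63
a_6 = 6: 1677/433

1677/433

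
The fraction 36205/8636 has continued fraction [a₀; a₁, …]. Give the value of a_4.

6

36205 = 4·8636 + 1661, so a_0 = 4
8636 = 5·1661 + 331, so a_1 = 5
1661 = 5·331 + 6, so a_2 = 5
331 = 55·6 + 1, so a_3 = 55
6 = 6·1 + 0, so a_4 = 6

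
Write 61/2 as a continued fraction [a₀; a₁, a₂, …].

[30; 2]

61 = 30·2 + 1, so a_0 = 30
2 = 2·1 + 0, so a_1 = 2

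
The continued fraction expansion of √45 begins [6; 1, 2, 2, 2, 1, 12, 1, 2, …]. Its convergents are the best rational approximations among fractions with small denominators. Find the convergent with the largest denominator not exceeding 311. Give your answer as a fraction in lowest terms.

2046/305

List convergents until the denominator exceeds the bound:
a_0 = 6: 6/1  (≤ bound)
a_1 = 1: 7/1  (≤ bound)
a_2 = 2: 20/3  (≤ bound)
a_3 = 2: 47/7  (≤ bound)
a_4 = 2: 114/17  (≤ bound)
a_5 = 1: 161/24  (≤ bound)
a_6 = 12: 2046/305  (≤ bound)
a_7 = 1: 2207/329  (> 311, stop)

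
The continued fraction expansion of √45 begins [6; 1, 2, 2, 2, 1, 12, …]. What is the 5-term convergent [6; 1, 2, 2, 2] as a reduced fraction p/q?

114/17

a_0 = 6: 6/1
a_1 = 1: 7/1
a_2 = 2: 20/3
a_3 = 2: 47/7
a_4 = 2: 114/17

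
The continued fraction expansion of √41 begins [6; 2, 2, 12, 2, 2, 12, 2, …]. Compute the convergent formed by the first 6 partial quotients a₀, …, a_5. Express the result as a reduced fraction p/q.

Start with 2.
2 + 1/(2/1) = 2 + 1/2 = 5/2
12 + 1/(5/2) = 12 + 2/5 = 62/5
2 + 1/(62/5) = 2 + 5/62 = 129/62
2 + 1/(129/62) = 2 + 62/129 = 320/129
6 + 1/(320/129) = 6 + 129/320 = 2049/320

2049/320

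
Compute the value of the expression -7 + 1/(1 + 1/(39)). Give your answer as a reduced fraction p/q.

-241/40

Use the convergent recurrence hₖ = aₖ·hₖ₋₁ + hₖ₋₂ (and likewise for the denominators kₖ):
a_0 = -7: -7/1
a_1 = 1: -6/1
a_2 = 39: -241/40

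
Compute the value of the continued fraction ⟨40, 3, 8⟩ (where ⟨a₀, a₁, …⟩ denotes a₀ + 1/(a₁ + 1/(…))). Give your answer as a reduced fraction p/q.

1008/25

Start with 8.
3 + 1/(8/1) = 3 + 1/8 = 25/8
40 + 1/(25/8) = 40 + 8/25 = 1008/25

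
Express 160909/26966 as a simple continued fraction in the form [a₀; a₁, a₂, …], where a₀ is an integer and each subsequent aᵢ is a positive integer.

[5; 1, 29, 2, 2, 29, 6]

Repeatedly divide and take the remainder:
160909 ÷ 26966 → quotient 5, remainder 26079
26966 ÷ 26079 → quotient 1, remainder 887
26079 ÷ 887 → quotient 29, remainder 356
887 ÷ 356 → quotient 2, remainder 175
356 ÷ 175 → quotient 2, remainder 6
175 ÷ 6 → quotient 29, remainder 1
6 ÷ 1 → quotient 6, remainder 0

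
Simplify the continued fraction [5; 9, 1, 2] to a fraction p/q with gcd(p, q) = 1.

a_0 = 5: 5/1
a_1 = 9: 46/9
a_2 = 1: 51/10
a_3 = 2: 148/29

148/29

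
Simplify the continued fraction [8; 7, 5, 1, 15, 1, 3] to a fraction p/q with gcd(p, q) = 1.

a_0 = 8: 8/1
a_1 = 7: 57/7
a_2 = 5: 293/36
a_3 = 1: 350/43
a_4 = 15: 5543/681
a_5 = 1: 5893/724
a_6 = 3: 23222/2853

23222/2853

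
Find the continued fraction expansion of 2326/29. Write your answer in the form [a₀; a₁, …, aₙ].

[80; 4, 1, 5]

2326 ÷ 29 → quotient 80, remainder 6
29 ÷ 6 → quotient 4, remainder 5
6 ÷ 5 → quotient 1, remainder 1
5 ÷ 1 → quotient 5, remainder 0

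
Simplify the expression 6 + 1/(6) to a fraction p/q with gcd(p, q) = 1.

Work from the innermost term outward:
Start with 6.
6 + 1/(6/1) = 6 + 1/6 = 37/6

37/6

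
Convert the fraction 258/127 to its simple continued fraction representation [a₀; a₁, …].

[2; 31, 1, 3]

⌊258/127⌋ = 2, remainder 4
⌊127/4⌋ = 31, remainder 3
⌊4/3⌋ = 1, remainder 1
⌊3/1⌋ = 3, remainder 0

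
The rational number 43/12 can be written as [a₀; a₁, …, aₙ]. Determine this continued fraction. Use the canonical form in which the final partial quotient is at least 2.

⌊43/12⌋ = 3, remainder 7
⌊12/7⌋ = 1, remainder 5
⌊7/5⌋ = 1, remainder 2
⌊5/2⌋ = 2, remainder 1
⌊2/1⌋ = 2, remainder 0

[3; 1, 1, 2, 2]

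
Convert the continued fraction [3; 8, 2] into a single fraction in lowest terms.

Work from the innermost term outward:
Start with 2.
8 + 1/(2/1) = 8 + 1/2 = 17/2
3 + 1/(17/2) = 3 + 2/17 = 53/17

53/17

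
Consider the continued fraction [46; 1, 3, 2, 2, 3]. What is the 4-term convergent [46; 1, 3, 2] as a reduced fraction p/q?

Start with 2.
3 + 1/(2/1) = 3 + 1/2 = 7/2
1 + 1/(7/2) = 1 + 2/7 = 9/7
46 + 1/(9/7) = 46 + 7/9 = 421/9

421/9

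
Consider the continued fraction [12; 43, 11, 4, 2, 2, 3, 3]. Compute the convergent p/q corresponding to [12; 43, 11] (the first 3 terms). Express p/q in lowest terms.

Build up convergents one term at a time:
a_0 = 12: 12/1
a_1 = 43: 517/43
a_2 = 11: 5699/474

5699/474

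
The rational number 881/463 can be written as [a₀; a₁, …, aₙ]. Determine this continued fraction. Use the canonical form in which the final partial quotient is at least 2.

[1; 1, 9, 3, 2, 6]

Run the Euclidean algorithm, recording each quotient:
881 ÷ 463 → quotient 1, remainder 418
463 ÷ 418 → quotient 1, remainder 45
418 ÷ 45 → quotient 9, remainder 13
45 ÷ 13 → quotient 3, remainder 6
13 ÷ 6 → quotient 2, remainder 1
6 ÷ 1 → quotient 6, remainder 0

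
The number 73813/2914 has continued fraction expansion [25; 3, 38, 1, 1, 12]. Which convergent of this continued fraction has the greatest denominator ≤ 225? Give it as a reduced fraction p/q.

2989/118

List convergents until the denominator exceeds the bound:
a_0 = 25: 25/1  (≤ bound)
a_1 = 3: 76/3  (≤ bound)
a_2 = 38: 2913/115  (≤ bound)
a_3 = 1: 2989/118  (≤ bound)
a_4 = 1: 5902/233  (> 225, stop)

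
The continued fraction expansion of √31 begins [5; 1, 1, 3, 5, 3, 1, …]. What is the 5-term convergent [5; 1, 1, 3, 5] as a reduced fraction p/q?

206/37

Use the convergent recurrence hₖ = aₖ·hₖ₋₁ + hₖ₋₂ (and likewise for the denominators kₖ):
a_0 = 5: 5/1
a_1 = 1: 6/1
a_2 = 1: 11/2
a_3 = 3: 39/7
a_4 = 5: 206/37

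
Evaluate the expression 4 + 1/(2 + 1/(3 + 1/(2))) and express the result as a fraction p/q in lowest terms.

71/16

Start with 2.
3 + 1/(2/1) = 3 + 1/2 = 7/2
2 + 1/(7/2) = 2 + 2/7 = 16/7
4 + 1/(16/7) = 4 + 7/16 = 71/16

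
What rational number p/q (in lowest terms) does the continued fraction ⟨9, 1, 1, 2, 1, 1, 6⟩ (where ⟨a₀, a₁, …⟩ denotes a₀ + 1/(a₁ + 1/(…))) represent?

757/79

a_0 = 9: 9/1
a_1 = 1: 10/1
a_2 = 1: 19/2
a_3 = 2: 48/5
a_4 = 1: 67/7
a_5 = 1: 115/12
a_6 = 6: 757/79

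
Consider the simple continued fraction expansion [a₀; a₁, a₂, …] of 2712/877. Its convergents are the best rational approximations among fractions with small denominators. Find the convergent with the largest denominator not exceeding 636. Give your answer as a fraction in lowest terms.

a_0 = 3: 3/1  (≤ bound)
a_1 = 10: 31/10  (≤ bound)
a_2 = 1: 34/11  (≤ bound)
a_3 = 4: 167/54  (≤ bound)
a_4 = 1: 201/65  (≤ bound)
a_5 = 3: 770/249  (≤ bound)
a_6 = 1: 971/314  (≤ bound)
a_7 = 2: 2712/877  (> 636, stop)

971/314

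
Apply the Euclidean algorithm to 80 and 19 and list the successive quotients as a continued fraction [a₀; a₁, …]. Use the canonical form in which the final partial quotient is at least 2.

⌊80/19⌋ = 4, remainder 4
⌊19/4⌋ = 4, remainder 3
⌊4/3⌋ = 1, remainder 1
⌊3/1⌋ = 3, remainder 0

[4; 4, 1, 3]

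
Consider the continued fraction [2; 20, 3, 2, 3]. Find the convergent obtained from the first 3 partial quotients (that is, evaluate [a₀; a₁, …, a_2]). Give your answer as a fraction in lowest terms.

125/61

Starting at the tail and folding back:
Start with 3.
20 + 1/(3/1) = 20 + 1/3 = 61/3
2 + 1/(61/3) = 2 + 3/61 = 125/61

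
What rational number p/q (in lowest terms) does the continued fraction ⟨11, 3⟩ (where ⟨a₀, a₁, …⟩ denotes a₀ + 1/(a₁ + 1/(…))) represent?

a_0 = 11: 11/1
a_1 = 3: 34/3

34/3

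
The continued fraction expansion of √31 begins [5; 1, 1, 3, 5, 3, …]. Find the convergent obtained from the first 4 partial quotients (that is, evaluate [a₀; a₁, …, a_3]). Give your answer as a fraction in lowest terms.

39/7

Compute successive convergents:
a_0 = 5: 5/1
a_1 = 1: 6/1
a_2 = 1: 11/2
a_3 = 3: 39/7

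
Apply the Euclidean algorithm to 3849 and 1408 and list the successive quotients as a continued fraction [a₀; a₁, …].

Run the Euclidean algorithm, recording each quotient:
3849 ÷ 1408 → quotient 2, remainder 1033
1408 ÷ 1033 → quotient 1, remainder 375
1033 ÷ 375 → quotient 2, remainder 283
375 ÷ 283 → quotient 1, remainder 92
283 ÷ 92 → quotient 3, remainder 7
92 ÷ 7 → quotient 13, remainder 1
7 ÷ 1 → quotient 7, remainder 0

[2; 1, 2, 1, 3, 13, 7]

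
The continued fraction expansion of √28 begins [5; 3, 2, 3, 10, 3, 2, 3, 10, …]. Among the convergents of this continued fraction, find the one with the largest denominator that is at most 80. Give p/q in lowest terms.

127/24

a_0 = 5: 5/1  (≤ bound)
a_1 = 3: 16/3  (≤ bound)
a_2 = 2: 37/7  (≤ bound)
a_3 = 3: 127/24  (≤ bound)
a_4 = 10: 1307/247  (> 80, stop)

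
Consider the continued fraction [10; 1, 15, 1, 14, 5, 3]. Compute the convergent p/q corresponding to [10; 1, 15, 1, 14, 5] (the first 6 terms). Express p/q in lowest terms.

14081/1287

a_0 = 10: 10/1
a_1 = 1: 11/1
a_2 = 15: 175/16
a_3 = 1: 186/17
a_4 = 14: 2779/254
a_5 = 5: 14081/1287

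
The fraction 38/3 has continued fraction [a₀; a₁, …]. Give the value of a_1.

38 ÷ 3 → quotient 12, remainder 2
3 ÷ 2 → quotient 1, remainder 1

1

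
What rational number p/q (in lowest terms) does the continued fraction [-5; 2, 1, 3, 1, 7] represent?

-506/109

a_0 = -5: -5/1
a_1 = 2: -9/2
a_2 = 1: -14/3
a_3 = 3: -51/11
a_4 = 1: -65/14
a_5 = 7: -506/109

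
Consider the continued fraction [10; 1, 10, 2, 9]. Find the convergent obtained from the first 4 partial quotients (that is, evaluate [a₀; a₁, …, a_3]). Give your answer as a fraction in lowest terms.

Use the convergent recurrence hₖ = aₖ·hₖ₋₁ + hₖ₋₂ (and likewise for the denominators kₖ):
a_0 = 10: 10/1
a_1 = 1: 11/1
a_2 = 10: 120/11
a_3 = 2: 251/23

251/23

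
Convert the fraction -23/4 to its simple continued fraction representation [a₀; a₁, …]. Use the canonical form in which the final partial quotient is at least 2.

[-6; 4]

-23 = -6·4 + 1, so a_0 = -6
4 = 4·1 + 0, so a_1 = 4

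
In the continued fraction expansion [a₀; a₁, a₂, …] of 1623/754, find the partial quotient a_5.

Apply division with remainder until the remainder is 0:
1623 ÷ 754 → quotient 2, remainder 115
754 ÷ 115 → quotient 6, remainder 64
115 ÷ 64 → quotient 1, remainder 51
64 ÷ 51 → quotient 1, remainder 13
51 ÷ 13 → quotient 3, remainder 12
13 ÷ 12 → quotient 1, remainder 1

1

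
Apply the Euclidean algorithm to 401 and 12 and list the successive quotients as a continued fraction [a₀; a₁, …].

401 ÷ 12 → quotient 33, remainder 5
12 ÷ 5 → quotient 2, remainder 2
5 ÷ 2 → quotient 2, remainder 1
2 ÷ 1 → quotient 2, remainder 0

[33; 2, 2, 2]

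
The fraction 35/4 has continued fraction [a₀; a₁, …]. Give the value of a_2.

3

35 ÷ 4 → quotient 8, remainder 3
4 ÷ 3 → quotient 1, remainder 1
3 ÷ 1 → quotient 3, remainder 0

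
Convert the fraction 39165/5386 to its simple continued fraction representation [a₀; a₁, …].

[7; 3, 1, 2, 7, 5, 1, 10]

Run the Euclidean algorithm, recording each quotient:
⌊39165/5386⌋ = 7, remainder 1463
⌊5386/1463⌋ = 3, remainder 997
⌊1463/997⌋ = 1, remainder 466
⌊997/466⌋ = 2, remainder 65
⌊466/65⌋ = 7, remainder 11
⌊65/11⌋ = 5, remainder 10
⌊11/10⌋ = 1, remainder 1
⌊10/1⌋ = 10, remainder 0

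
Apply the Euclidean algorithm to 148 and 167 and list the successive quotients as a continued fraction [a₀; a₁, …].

[0; 1, 7, 1, 3, 1, 3]

Repeatedly divide and take the remainder:
148 ÷ 167 → quotient 0, remainder 148
167 ÷ 148 → quotient 1, remainder 19
148 ÷ 19 → quotient 7, remainder 15
19 ÷ 15 → quotient 1, remainder 4
15 ÷ 4 → quotient 3, remainder 3
4 ÷ 3 → quotient 1, remainder 1
3 ÷ 1 → quotient 3, remainder 0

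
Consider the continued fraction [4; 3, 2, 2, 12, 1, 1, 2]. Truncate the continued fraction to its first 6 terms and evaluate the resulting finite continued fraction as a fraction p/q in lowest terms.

a_0 = 4: 4/1
a_1 = 3: 13/3
a_2 = 2: 30/7
a_3 = 2: 73/17
a_4 = 12: 906/211
a_5 = 1: 979/228

979/228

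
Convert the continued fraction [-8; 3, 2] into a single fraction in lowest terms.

Compute successive convergents:
a_0 = -8: -8/1
a_1 = 3: -23/3
a_2 = 2: -54/7

-54/7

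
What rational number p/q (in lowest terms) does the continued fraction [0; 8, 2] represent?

Work from the innermost term outward:
Start with 2.
8 + 1/(2/1) = 8 + 1/2 = 17/2
0 + 1/(17/2) = 0 + 2/17 = 2/17

2/17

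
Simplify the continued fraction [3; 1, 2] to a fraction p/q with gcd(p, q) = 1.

11/3

a_0 = 3: 3/1
a_1 = 1: 4/1
a_2 = 2: 11/3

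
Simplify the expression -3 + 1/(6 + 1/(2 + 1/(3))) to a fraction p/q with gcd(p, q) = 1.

Start with 3.
2 + 1/(3/1) = 2 + 1/3 = 7/3
6 + 1/(7/3) = 6 + 3/7 = 45/7
-3 + 1/(45/7) = -3 + 7/45 = -128/45

-128/45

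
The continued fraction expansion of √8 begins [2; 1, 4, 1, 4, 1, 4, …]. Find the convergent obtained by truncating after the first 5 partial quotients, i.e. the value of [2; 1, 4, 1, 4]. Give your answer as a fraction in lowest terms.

82/29

Start with 4.
1 + 1/(4/1) = 1 + 1/4 = 5/4
4 + 1/(5/4) = 4 + 4/5 = 24/5
1 + 1/(24/5) = 1 + 5/24 = 29/24
2 + 1/(29/24) = 2 + 24/29 = 82/29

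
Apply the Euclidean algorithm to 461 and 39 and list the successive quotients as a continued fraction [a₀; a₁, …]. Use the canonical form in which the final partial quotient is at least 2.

[11; 1, 4, 1, 1, 3]

⌊461/39⌋ = 11, remainder 32
⌊39/32⌋ = 1, remainder 7
⌊32/7⌋ = 4, remainder 4
⌊7/4⌋ = 1, remainder 3
⌊4/3⌋ = 1, remainder 1
⌊3/1⌋ = 3, remainder 0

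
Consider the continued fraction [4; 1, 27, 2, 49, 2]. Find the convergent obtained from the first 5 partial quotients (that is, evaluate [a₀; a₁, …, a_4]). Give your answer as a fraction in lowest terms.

14006/2821

a_0 = 4: 4/1
a_1 = 1: 5/1
a_2 = 27: 139/28
a_3 = 2: 283/57
a_4 = 49: 14006/2821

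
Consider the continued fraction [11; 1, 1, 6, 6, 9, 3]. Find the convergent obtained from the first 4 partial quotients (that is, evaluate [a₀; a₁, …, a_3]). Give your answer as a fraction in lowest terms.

Work from the innermost term outward:
Start with 6.
1 + 1/(6/1) = 1 + 1/6 = 7/6
1 + 1/(7/6) = 1 + 6/7 = 13/7
11 + 1/(13/7) = 11 + 7/13 = 150/13

150/13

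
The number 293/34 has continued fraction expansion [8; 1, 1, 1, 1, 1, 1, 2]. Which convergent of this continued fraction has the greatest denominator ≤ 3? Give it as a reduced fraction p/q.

List convergents until the denominator exceeds the bound:
a_0 = 8: 8/1  (≤ bound)
a_1 = 1: 9/1  (≤ bound)
a_2 = 1: 17/2  (≤ bound)
a_3 = 1: 26/3  (≤ bound)
a_4 = 1: 43/5  (> 3, stop)

26/3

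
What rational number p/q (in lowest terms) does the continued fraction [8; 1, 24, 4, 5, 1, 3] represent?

21711/2423

Work from the innermost term outward:
Start with 3.
1 + 1/(3/1) = 1 + 1/3 = 4/3
5 + 1/(4/3) = 5 + 3/4 = 23/4
4 + 1/(23/4) = 4 + 4/23 = 96/23
24 + 1/(96/23) = 24 + 23/96 = 2327/96
1 + 1/(2327/96) = 1 + 96/2327 = 2423/2327
8 + 1/(2423/2327) = 8 + 2327/2423 = 21711/2423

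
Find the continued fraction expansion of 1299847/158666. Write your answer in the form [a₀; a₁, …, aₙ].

Repeatedly divide and take the remainder:
1299847 = 8·158666 + 30519, so a_0 = 8
158666 = 5·30519 + 6071, so a_1 = 5
30519 = 5·6071 + 164, so a_2 = 5
6071 = 37·164 + 3, so a_3 = 37
164 = 54·3 + 2, so a_4 = 54
3 = 1·2 + 1, so a_5 = 1
2 = 2·1 + 0, so a_6 = 2

[8; 5, 5, 37, 54, 1, 2]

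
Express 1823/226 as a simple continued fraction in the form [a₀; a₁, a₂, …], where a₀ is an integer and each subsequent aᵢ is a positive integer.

1823 ÷ 226 → quotient 8, remainder 15
226 ÷ 15 → quotient 15, remainder 1
15 ÷ 1 → quotient 15, remainder 0

[8; 15, 15]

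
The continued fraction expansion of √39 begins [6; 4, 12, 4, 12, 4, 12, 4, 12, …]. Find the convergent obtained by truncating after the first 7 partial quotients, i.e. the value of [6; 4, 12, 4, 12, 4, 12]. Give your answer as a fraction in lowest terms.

Collapse the nested fraction from the inside out:
Start with 12.
4 + 1/(12/1) = 4 + 1/12 = 49/12
12 + 1/(49/12) = 12 + 12/49 = 600/49
4 + 1/(600/49) = 4 + 49/600 = 2449/600
12 + 1/(2449/600) = 12 + 600/2449 = 29988/2449
4 + 1/(29988/2449) = 4 + 2449/29988 = 122401/29988
6 + 1/(122401/29988) = 6 + 29988/122401 = 764394/122401

764394/122401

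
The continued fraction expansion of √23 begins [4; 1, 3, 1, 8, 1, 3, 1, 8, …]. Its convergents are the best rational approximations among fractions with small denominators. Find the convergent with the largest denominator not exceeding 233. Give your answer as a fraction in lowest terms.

a_0 = 4: 4/1  (≤ bound)
a_1 = 1: 5/1  (≤ bound)
a_2 = 3: 19/4  (≤ bound)
a_3 = 1: 24/5  (≤ bound)
a_4 = 8: 211/44  (≤ bound)
a_5 = 1: 235/49  (≤ bound)
a_6 = 3: 916/191  (≤ bound)
a_7 = 1: 1151/240  (> 233, stop)

916/191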